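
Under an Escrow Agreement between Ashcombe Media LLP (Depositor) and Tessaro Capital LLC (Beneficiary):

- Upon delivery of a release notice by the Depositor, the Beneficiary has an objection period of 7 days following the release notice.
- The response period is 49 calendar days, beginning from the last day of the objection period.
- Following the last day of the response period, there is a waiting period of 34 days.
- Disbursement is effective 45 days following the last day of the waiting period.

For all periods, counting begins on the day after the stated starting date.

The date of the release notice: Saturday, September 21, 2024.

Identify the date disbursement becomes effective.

February 3, 2025

The last day of the objection period: September 21, 2024 + 7 days = September 28, 2024.
The last day of the response period: 49 calendar days after September 28, 2024 is November 16, 2024.
Adding 34 calendar days to November 16, 2024 gives December 20, 2024, which is the last day of the waiting period.
The date disbursement becomes effective: 45 calendar days after December 20, 2024 is February 3, 2025.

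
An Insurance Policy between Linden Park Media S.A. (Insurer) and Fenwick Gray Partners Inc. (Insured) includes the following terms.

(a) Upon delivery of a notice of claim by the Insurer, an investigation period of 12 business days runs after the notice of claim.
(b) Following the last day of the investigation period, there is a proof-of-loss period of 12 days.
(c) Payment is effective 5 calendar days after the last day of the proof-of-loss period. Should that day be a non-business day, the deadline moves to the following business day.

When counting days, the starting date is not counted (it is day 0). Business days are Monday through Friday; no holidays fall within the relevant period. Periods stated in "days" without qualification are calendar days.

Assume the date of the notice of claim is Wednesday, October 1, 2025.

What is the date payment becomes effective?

From Wednesday, October 1, 2025, 12 business days (Oct 2, Oct 3, Oct 6, Oct 7, …, Oct 15, Oct 16, Oct 17, skipping weekends) brings us to Friday, October 17, 2025, which is the last day of the investigation period.
Adding 12 calendar days to October 17, 2025 gives October 29, 2025, which is the last day of the proof-of-loss period.
The date payment becomes effective: 5 calendar days after October 29, 2025 is November 3, 2025. November 3, 2025 is a Monday, so no roll-forward applies.

November 3, 2025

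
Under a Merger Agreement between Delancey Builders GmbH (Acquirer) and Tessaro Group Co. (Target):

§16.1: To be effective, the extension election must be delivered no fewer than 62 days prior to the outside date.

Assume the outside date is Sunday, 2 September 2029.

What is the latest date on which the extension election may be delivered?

2 July 2029

2 September 2029 minus 62 days is 2 July 2029.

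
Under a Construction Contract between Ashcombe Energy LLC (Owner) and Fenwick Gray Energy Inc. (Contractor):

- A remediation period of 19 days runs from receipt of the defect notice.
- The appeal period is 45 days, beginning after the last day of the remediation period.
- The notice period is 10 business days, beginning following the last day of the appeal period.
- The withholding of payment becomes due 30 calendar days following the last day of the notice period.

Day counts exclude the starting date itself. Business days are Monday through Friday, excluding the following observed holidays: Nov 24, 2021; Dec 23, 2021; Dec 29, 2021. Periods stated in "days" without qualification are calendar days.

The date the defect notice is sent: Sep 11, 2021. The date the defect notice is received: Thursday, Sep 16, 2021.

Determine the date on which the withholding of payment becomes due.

Jan 5, 2022

The last day of the remediation period: 19 calendar days after Sep 16, 2021 is Oct 5, 2021.
The last day of the appeal period: 45 calendar days after Oct 5, 2021 is Nov 19, 2021.
The last day of the notice period: counting 10 business days from Friday, Nov 19, 2021 (Nov 22, Nov 23, Nov 25, Nov 26, Nov 29, Nov 30, Dec 1, Dec 2, Dec 3, Dec 6, skipping weekends and the listed holiday on Nov 24) reaches Monday, Dec 6, 2021.
The date on which the withholding of payment becomes due: Dec 6, 2021 + 30 days = Jan 5, 2022.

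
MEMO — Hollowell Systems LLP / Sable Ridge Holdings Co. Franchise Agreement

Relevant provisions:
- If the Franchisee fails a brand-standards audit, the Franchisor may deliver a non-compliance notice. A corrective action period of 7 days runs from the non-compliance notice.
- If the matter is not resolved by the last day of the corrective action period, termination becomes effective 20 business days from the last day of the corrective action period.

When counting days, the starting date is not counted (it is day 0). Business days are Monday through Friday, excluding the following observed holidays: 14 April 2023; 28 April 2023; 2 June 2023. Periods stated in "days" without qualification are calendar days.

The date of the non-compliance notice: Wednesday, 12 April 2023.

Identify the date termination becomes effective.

The last day of the corrective action period: 7 calendar days after 12 April 2023 is 19 April 2023.
The date termination becomes effective: counting 20 business days from Wednesday, 19 April 2023 (Apr 20, Apr 21, Apr 24, Apr 25, …, May 16, May 17, May 18, skipping weekends and the listed holiday on Apr 28) reaches Thursday, 18 May 2023.

18 May 2023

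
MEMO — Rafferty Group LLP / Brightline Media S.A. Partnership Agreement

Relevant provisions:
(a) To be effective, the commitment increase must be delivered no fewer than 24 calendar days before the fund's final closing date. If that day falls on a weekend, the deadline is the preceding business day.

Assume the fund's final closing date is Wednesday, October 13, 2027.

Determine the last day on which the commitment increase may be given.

September 17, 2027

Counting back 24 calendar days from October 13, 2027 gives September 19, 2027. That is a Sunday, so the deadline moves back to Friday, September 17, 2027.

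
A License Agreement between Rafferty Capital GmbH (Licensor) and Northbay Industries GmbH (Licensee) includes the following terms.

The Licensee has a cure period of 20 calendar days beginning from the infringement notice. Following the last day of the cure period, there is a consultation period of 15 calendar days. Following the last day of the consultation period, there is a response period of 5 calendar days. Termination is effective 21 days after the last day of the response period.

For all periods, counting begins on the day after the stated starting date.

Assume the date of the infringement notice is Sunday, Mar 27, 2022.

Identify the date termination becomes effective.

May 27, 2022

The last day of the cure period: Mar 27, 2022 + 20 days = Apr 16, 2022.
Adding 15 calendar days to Apr 16, 2022 gives May 1, 2022, which is the last day of the consultation period.
Adding 5 calendar days to May 1, 2022 gives May 6, 2022, which is the last day of the response period.
The date termination becomes effective: 21 calendar days after May 6, 2022 is May 27, 2022.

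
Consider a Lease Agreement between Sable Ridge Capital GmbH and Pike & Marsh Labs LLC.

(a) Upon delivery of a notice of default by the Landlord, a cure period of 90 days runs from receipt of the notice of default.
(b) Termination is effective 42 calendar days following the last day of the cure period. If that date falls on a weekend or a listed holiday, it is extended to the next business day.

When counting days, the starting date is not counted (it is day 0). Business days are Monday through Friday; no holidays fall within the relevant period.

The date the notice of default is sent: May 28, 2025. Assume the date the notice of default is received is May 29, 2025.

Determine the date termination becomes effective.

October 8, 2025

The last day of the cure period: May 29, 2025 + 90 days = August 27, 2025.
The date termination becomes effective: August 27, 2025 + 42 days = October 8, 2025. October 8, 2025 is a Wednesday, so no roll-forward applies.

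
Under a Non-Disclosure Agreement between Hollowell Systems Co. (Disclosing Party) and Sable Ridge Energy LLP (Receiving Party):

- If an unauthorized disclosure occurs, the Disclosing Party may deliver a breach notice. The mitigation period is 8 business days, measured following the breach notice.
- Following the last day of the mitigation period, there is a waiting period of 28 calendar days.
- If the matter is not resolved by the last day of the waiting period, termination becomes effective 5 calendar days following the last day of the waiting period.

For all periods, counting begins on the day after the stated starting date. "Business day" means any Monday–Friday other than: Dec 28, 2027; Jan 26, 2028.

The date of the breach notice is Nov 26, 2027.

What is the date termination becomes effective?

Jan 10, 2028

The last day of the mitigation period: 8 business days after Friday, Nov 26, 2027, skipping weekends — Nov 29, Nov 30, Dec 1, Dec 2, Dec 3, Dec 6, Dec 7, Dec 8 — lands on Wednesday, Dec 8, 2027.
The last day of the waiting period: Dec 8, 2027 + 28 days = Jan 5, 2028.
Adding 5 calendar days to Jan 5, 2028 gives Jan 10, 2028, which is the date termination becomes effective.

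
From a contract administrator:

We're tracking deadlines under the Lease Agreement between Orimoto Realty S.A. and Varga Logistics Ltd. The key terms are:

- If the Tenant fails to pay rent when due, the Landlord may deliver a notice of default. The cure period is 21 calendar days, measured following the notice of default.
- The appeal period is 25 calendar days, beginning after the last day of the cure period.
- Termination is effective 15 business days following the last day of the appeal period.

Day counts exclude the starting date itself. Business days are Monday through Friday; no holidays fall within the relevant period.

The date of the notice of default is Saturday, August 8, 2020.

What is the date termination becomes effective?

October 14, 2020

Adding 21 calendar days to August 8, 2020 gives August 29, 2020, which is the last day of the cure period.
The last day of the appeal period: August 29, 2020 + 25 days = September 23, 2020.
The date termination becomes effective: counting 15 business days from Wednesday, September 23, 2020 (Sep 24, Sep 25, Sep 28, Sep 29, …, Oct 12, Oct 13, Oct 14, skipping weekends) reaches Wednesday, October 14, 2020.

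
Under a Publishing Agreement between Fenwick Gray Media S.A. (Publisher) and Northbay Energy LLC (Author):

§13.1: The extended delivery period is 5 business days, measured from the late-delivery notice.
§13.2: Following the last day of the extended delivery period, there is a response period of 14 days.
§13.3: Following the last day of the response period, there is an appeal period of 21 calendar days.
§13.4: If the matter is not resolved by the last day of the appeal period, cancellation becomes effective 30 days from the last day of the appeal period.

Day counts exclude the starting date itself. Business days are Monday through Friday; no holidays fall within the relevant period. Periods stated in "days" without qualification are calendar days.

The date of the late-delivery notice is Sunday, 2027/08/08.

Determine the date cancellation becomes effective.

From Sunday, 2027/08/08, 5 business days (Aug 9, Aug 10, Aug 11, Aug 12, Aug 13, skipping weekends) brings us to Friday, 2027/08/13, which is the last day of the extended delivery period.
The last day of the response period: 2027/08/13 + 14 days = 2027/08/27.
The last day of the appeal period: 2027/08/27 + 21 days = 2027/09/17.
Adding 30 calendar days to 2027/09/17 gives 2027/10/17, which is the date cancellation becomes effective.

2027/10/17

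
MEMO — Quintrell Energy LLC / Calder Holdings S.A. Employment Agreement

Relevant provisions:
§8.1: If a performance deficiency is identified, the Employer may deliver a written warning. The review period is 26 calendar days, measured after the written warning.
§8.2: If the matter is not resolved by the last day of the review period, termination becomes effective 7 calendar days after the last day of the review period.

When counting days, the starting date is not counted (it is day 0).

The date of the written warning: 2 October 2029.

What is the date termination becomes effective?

The last day of the review period: 2 October 2029 + 26 days = 28 October 2029.
Adding 7 calendar days to 28 October 2029 gives 4 November 2029, which is the date termination becomes effective.

4 November 2029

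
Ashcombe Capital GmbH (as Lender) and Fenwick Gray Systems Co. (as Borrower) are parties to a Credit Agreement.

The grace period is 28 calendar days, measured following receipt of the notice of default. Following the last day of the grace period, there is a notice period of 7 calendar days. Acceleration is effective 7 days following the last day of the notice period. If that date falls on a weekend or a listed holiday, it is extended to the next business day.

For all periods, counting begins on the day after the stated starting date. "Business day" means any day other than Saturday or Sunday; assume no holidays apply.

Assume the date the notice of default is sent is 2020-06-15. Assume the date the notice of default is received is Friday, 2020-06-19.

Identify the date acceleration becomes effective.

The last day of the grace period: 2020-06-19 + 28 days = 2020-07-17.
Adding 7 calendar days to 2020-07-17 gives 2020-07-24, which is the last day of the notice period.
Adding 7 calendar days to 2020-07-24 gives 2020-07-31, which is the date acceleration becomes effective. 2020-07-31 is a Friday, so no roll-forward applies.

2020-07-31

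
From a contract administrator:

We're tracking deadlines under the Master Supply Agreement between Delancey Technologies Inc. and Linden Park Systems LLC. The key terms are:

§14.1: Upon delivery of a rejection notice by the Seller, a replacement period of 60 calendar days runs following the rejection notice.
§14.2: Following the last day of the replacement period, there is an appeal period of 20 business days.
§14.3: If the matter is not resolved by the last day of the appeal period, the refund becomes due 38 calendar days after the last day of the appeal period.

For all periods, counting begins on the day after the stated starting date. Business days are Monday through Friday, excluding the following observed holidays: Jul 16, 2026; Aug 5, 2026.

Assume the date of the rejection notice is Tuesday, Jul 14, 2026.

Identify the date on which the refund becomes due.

The last day of the replacement period: 60 calendar days after Jul 14, 2026 is Sep 12, 2026.
The last day of the appeal period: 20 business days after Saturday, Sep 12, 2026, skipping weekends — Sep 14, Sep 15, Sep 16, Sep 17, …, Oct 7, Oct 8, Oct 9 — lands on Friday, Oct 9, 2026.
Adding 38 calendar days to Oct 9, 2026 gives Nov 16, 2026, which is the date on which the refund becomes due.

Nov 16, 2026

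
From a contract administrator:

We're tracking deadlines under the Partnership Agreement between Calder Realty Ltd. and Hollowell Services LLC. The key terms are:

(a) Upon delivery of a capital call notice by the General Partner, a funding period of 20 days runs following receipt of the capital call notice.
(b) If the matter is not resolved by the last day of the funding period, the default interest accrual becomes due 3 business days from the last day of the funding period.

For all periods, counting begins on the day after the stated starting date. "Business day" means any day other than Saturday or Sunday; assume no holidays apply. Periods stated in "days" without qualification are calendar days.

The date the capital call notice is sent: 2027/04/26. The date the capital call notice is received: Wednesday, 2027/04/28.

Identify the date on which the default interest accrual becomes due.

2027/05/21

The last day of the funding period: 20 calendar days after 2027/04/28 is 2027/05/18.
The date on which the default interest accrual becomes due: counting 3 business days from Tuesday, 2027/05/18 (May 19, May 20, May 21, skipping weekends) reaches Friday, 2027/05/21.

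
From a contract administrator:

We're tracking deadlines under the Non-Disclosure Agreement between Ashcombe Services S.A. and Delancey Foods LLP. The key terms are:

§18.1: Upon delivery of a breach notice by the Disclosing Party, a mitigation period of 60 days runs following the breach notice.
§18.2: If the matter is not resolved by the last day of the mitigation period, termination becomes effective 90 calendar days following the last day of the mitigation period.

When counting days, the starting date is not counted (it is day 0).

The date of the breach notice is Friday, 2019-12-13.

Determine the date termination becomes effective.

The last day of the mitigation period: 60 calendar days after 2019-12-13 is 2020-02-11.
The date termination becomes effective: 90 calendar days after 2020-02-11 is 2020-05-11.

2020-05-11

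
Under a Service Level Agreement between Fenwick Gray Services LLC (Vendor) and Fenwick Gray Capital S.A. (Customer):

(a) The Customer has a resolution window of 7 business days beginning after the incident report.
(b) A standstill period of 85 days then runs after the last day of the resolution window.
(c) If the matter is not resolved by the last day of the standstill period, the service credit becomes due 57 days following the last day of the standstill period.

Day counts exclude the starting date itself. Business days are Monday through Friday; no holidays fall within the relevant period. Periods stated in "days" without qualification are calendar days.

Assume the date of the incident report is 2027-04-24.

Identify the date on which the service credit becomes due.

The last day of the resolution window: counting 7 business days from Saturday, 2027-04-24 (Apr 26, Apr 27, Apr 28, Apr 29, Apr 30, May 3, May 4, skipping weekends) reaches Tuesday, 2027-05-04.
The last day of the standstill period: 85 calendar days after 2027-05-04 is 2027-07-28.
The date on which the service credit becomes due: 57 calendar days after 2027-07-28 is 2027-09-23.

2027-09-23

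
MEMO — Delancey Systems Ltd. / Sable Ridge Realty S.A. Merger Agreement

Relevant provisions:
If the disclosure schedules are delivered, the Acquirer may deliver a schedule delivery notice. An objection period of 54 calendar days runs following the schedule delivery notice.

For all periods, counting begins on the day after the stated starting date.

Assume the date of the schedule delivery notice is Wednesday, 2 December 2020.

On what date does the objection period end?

25 January 2021

The last day of the objection period: 54 calendar days after 2 December 2020 is 25 January 2021.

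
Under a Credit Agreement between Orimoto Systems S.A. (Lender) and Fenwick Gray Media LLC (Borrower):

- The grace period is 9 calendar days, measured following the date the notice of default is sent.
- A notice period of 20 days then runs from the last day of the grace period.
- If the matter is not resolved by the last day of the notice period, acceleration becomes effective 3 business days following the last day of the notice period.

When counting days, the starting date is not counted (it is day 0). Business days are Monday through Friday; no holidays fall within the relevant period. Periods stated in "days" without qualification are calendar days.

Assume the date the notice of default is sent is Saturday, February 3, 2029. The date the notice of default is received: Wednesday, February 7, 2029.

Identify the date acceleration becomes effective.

March 7, 2029

Adding 9 calendar days to February 3, 2029 gives February 12, 2029, which is the last day of the grace period.
The last day of the notice period: 20 calendar days after February 12, 2029 is March 4, 2029.
The date acceleration becomes effective: 3 business days after Sunday, March 4, 2029, skipping weekends — Mar 5, Mar 6, Mar 7 — lands on Wednesday, March 7, 2029.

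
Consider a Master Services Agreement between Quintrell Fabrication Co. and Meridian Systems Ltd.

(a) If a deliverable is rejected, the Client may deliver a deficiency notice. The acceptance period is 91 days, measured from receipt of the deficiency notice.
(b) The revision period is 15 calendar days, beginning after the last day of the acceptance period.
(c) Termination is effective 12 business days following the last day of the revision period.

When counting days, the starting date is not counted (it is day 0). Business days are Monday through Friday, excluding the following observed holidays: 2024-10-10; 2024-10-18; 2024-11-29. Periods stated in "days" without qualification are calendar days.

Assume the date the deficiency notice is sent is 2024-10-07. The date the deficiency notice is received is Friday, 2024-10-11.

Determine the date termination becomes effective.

2025-02-11

The last day of the acceptance period: 2024-10-11 + 91 days = 2025-01-10.
The last day of the revision period: 2025-01-10 + 15 days = 2025-01-25.
From Saturday, 2025-01-25, 12 business days (Jan 27, Jan 28, Jan 29, Jan 30, …, Feb 7, Feb 10, Feb 11, skipping weekends) brings us to Tuesday, 2025-02-11, which is the date termination becomes effective.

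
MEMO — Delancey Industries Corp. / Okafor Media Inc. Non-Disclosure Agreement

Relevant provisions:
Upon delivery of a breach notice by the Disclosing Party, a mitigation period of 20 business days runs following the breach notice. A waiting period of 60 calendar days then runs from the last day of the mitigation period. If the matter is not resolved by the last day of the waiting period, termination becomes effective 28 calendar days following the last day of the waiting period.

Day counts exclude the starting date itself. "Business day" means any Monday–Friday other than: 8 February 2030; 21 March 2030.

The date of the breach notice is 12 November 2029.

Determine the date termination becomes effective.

8 March 2030

The last day of the mitigation period: counting 20 business days from Monday, 12 November 2029 (Nov 13, Nov 14, Nov 15, Nov 16, …, Dec 6, Dec 7, Dec 10, skipping weekends) reaches Monday, 10 December 2029.
The last day of the waiting period: 60 calendar days after 10 December 2029 is 8 February 2030.
The date termination becomes effective: 28 calendar days after 8 February 2030 is 8 March 2030.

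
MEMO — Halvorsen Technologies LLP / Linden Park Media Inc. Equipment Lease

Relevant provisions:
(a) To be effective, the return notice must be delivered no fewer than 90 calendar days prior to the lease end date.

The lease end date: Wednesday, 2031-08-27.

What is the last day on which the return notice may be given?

2031-05-29

Counting back 90 calendar days from 2031-08-27 gives 2031-05-29.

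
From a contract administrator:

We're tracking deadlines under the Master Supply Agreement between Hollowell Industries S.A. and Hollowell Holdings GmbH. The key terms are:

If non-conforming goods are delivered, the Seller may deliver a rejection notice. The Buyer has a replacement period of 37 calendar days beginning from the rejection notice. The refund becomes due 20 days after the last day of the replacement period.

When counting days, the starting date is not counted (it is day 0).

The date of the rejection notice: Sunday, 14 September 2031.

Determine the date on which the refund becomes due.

10 November 2031

The last day of the replacement period: 37 calendar days after 14 September 2031 is 21 October 2031.
The date on which the refund becomes due: 21 October 2031 + 20 days = 10 November 2031.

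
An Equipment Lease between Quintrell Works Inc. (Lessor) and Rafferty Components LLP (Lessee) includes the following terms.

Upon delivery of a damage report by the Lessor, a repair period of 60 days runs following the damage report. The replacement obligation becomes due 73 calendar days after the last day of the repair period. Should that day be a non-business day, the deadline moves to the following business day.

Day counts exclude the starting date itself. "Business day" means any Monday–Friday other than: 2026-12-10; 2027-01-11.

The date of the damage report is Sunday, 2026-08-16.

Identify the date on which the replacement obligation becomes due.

2026-12-28

The last day of the repair period: 2026-08-16 + 60 days = 2026-10-15.
The date on which the replacement obligation becomes due: 73 calendar days after 2026-10-15 is 2026-12-27. That falls on a Sunday, so it rolls to the next business day, Monday, 2026-12-28.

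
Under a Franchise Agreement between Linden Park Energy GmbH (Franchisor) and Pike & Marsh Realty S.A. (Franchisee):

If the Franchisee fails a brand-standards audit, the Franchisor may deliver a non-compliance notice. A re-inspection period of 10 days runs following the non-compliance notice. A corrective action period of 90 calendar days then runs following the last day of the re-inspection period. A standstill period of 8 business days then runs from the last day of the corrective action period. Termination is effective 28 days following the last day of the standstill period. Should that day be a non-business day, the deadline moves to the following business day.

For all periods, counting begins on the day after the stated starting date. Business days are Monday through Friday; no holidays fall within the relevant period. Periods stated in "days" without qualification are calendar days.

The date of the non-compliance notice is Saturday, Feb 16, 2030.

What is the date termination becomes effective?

Jul 4, 2030

The last day of the re-inspection period: Feb 16, 2030 + 10 days = Feb 26, 2030.
Adding 90 calendar days to Feb 26, 2030 gives May 27, 2030, which is the last day of the corrective action period.
The last day of the standstill period: counting 8 business days from Monday, May 27, 2030 (May 28, May 29, May 30, May 31, Jun 3, Jun 4, Jun 5, Jun 6, skipping weekends) reaches Thursday, Jun 6, 2030.
Adding 28 calendar days to Jun 6, 2030 gives Jul 4, 2030, which is the date termination becomes effective. Jul 4, 2030 is a Thursday, so no roll-forward applies.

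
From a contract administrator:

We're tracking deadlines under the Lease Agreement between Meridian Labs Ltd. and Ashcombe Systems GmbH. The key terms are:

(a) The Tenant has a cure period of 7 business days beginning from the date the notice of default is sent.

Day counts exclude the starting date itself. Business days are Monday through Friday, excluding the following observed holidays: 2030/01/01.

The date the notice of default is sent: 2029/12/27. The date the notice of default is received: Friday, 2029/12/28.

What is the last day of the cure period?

2030/01/08

The last day of the cure period: 7 business days after Thursday, 2029/12/27, skipping weekends and the listed holiday on Jan 1 — Dec 28, Dec 31, Jan 2, Jan 3, Jan 4, Jan 7, Jan 8 — lands on Tuesday, 2030/01/08.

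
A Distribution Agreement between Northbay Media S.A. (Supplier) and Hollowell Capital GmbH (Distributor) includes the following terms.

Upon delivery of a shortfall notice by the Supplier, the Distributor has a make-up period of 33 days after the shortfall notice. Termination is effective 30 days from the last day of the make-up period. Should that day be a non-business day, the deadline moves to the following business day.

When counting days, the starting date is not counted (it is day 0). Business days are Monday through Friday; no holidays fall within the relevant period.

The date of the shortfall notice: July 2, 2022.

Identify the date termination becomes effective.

The last day of the make-up period: 33 calendar days after July 2, 2022 is August 4, 2022.
Adding 30 calendar days to August 4, 2022 gives September 3, 2022, which is the date termination becomes effective. That falls on a Saturday, so it rolls to the next business day, Monday, September 5, 2022.

September 5, 2022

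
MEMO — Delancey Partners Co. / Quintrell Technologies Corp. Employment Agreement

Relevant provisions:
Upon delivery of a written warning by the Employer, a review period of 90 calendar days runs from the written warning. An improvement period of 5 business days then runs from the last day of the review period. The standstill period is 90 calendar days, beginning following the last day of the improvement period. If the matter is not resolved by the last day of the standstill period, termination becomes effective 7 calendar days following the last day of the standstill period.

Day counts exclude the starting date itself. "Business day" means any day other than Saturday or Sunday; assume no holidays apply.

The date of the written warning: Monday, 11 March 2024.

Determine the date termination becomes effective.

19 September 2024

Adding 90 calendar days to 11 March 2024 gives 9 June 2024, which is the last day of the review period.
The last day of the improvement period: 5 business days after Sunday, 9 June 2024, skipping weekends — Jun 10, Jun 11, Jun 12, Jun 13, Jun 14 — lands on Friday, 14 June 2024.
The last day of the standstill period: 90 calendar days after 14 June 2024 is 12 September 2024.
The date termination becomes effective: 7 calendar days after 12 September 2024 is 19 September 2024.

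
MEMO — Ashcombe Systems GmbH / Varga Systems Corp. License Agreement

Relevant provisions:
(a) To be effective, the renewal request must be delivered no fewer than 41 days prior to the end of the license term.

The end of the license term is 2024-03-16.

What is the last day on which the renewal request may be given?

2024-02-04

2024-03-16 minus 41 days is 2024-02-04.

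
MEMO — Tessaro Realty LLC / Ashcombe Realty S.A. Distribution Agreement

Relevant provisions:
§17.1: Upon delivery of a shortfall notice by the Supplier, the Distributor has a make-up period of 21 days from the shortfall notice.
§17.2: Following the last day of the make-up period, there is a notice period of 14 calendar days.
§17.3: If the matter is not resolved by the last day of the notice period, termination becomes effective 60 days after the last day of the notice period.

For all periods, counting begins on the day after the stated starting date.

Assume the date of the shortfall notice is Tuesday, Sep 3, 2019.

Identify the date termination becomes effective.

Dec 7, 2019

Adding 21 calendar days to Sep 3, 2019 gives Sep 24, 2019, which is the last day of the make-up period.
The last day of the notice period: 14 calendar days after Sep 24, 2019 is Oct 8, 2019.
The date termination becomes effective: 60 calendar days after Oct 8, 2019 is Dec 7, 2019.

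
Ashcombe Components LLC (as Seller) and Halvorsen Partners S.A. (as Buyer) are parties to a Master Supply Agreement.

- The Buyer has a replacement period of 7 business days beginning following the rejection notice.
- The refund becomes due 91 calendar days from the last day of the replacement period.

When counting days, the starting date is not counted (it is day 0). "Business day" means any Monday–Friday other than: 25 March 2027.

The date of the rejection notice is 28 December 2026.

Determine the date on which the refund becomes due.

7 April 2027

The last day of the replacement period: counting 7 business days from Monday, 28 December 2026 (Dec 29, Dec 30, Dec 31, Jan 1, Jan 4, Jan 5, Jan 6, skipping weekends) reaches Wednesday, 6 January 2027.
The date on which the refund becomes due: 91 calendar days after 6 January 2027 is 7 April 2027.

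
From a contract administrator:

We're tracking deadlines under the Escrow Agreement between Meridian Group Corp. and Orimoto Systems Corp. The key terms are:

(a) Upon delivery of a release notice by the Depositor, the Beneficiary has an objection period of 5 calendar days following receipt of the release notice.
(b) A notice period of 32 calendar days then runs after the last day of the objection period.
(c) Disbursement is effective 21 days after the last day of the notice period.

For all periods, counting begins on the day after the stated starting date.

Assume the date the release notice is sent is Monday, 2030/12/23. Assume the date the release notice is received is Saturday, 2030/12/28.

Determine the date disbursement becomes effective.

2031/02/24

The last day of the objection period: 2030/12/28 + 5 days = 2031/01/02.
The last day of the notice period: 2031/01/02 + 32 days = 2031/02/03.
The date disbursement becomes effective: 21 calendar days after 2031/02/03 is 2031/02/24.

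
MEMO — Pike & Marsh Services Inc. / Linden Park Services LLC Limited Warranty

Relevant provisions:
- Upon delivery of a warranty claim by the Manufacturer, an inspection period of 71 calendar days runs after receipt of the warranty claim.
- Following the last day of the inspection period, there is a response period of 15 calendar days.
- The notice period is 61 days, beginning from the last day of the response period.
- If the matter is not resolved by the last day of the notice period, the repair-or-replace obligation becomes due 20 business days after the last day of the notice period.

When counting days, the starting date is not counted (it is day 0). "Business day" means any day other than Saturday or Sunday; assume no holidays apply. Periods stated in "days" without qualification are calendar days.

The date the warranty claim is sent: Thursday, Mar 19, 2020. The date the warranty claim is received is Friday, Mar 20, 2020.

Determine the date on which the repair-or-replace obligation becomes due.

Sep 11, 2020

The last day of the inspection period: Mar 20, 2020 + 71 days = May 30, 2020.
The last day of the response period: 15 calendar days after May 30, 2020 is Jun 14, 2020.
Adding 61 calendar days to Jun 14, 2020 gives Aug 14, 2020, which is the last day of the notice period.
From Friday, Aug 14, 2020, 20 business days (Aug 17, Aug 18, Aug 19, Aug 20, …, Sep 9, Sep 10, Sep 11, skipping weekends) brings us to Friday, Sep 11, 2020, which is the date on which the repair-or-replace obligation becomes due.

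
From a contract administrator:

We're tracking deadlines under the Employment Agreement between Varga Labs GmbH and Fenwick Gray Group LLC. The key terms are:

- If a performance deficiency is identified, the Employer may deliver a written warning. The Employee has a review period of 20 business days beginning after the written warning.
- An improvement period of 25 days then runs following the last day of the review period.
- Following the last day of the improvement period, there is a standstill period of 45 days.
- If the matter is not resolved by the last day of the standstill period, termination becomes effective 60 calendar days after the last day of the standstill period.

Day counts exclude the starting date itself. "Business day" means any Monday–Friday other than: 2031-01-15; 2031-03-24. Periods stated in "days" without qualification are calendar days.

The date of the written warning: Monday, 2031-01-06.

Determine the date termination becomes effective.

The last day of the review period: 20 business days after Monday, 2031-01-06, skipping weekends and the listed holiday on Jan 15 — Jan 7, Jan 8, Jan 9, Jan 10, …, Jan 31, Feb 3, Feb 4 — lands on Tuesday, 2031-02-04.
The last day of the improvement period: 2031-02-04 + 25 days = 2031-03-01.
The last day of the standstill period: 2031-03-01 + 45 days = 2031-04-15.
The date termination becomes effective: 60 calendar days after 2031-04-15 is 2031-06-14.

2031-06-14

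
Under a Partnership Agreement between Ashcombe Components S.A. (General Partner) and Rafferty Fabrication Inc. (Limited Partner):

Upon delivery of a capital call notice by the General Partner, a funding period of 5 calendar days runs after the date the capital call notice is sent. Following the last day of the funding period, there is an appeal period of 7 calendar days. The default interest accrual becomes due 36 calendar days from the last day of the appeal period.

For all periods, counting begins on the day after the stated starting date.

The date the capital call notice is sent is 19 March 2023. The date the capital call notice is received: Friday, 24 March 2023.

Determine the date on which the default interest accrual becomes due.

Adding 5 calendar days to 19 March 2023 gives 24 March 2023, which is the last day of the funding period.
Adding 7 calendar days to 24 March 2023 gives 31 March 2023, which is the last day of the appeal period.
Adding 36 calendar days to 31 March 2023 gives 6 May 2023, which is the date on which the default interest accrual becomes due.

6 May 2023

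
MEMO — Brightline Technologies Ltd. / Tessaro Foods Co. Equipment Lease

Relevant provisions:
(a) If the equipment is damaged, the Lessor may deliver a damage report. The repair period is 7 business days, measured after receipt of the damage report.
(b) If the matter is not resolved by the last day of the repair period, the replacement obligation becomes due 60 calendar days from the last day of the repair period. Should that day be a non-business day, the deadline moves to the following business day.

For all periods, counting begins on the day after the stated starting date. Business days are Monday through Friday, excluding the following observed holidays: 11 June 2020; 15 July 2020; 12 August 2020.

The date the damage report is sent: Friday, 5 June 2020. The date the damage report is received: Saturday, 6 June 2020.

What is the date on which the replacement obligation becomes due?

17 August 2020

The last day of the repair period: 7 business days after Saturday, 6 June 2020, skipping weekends and the listed holiday on Jun 11 — Jun 8, Jun 9, Jun 10, Jun 12, Jun 15, Jun 16, Jun 17 — lands on Wednesday, 17 June 2020.
The date on which the replacement obligation becomes due: 60 calendar days after 17 June 2020 is 16 August 2020. That falls on a Sunday, so it rolls to the next business day, Monday, 17 August 2020.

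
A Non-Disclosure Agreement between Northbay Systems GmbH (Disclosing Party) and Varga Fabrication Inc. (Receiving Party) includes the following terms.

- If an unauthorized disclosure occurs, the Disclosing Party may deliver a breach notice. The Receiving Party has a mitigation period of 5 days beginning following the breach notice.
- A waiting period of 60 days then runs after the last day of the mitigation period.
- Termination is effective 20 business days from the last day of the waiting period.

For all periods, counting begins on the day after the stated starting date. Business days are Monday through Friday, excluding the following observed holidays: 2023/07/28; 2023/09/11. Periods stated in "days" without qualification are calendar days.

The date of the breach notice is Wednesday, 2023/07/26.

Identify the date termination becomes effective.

The last day of the mitigation period: 2023/07/26 + 5 days = 2023/07/31.
The last day of the waiting period: 2023/07/31 + 60 days = 2023/09/29.
The date termination becomes effective: counting 20 business days from Friday, 2023/09/29 (Oct 2, Oct 3, Oct 4, Oct 5, …, Oct 25, Oct 26, Oct 27, skipping weekends) reaches Friday, 2023/10/27.

2023/10/27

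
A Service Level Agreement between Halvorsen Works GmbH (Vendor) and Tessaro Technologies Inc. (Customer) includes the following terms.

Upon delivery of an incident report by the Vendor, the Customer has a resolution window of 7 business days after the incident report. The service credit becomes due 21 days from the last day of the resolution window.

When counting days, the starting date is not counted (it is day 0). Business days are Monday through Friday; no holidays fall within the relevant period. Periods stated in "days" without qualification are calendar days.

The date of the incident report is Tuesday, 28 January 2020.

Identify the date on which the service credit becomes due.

27 February 2020

The last day of the resolution window: 7 business days after Tuesday, 28 January 2020, skipping weekends — Jan 29, Jan 30, Jan 31, Feb 3, Feb 4, Feb 5, Feb 6 — lands on Thursday, 6 February 2020.
Adding 21 calendar days to 6 February 2020 gives 27 February 2020, which is the date on which the service credit becomes due.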